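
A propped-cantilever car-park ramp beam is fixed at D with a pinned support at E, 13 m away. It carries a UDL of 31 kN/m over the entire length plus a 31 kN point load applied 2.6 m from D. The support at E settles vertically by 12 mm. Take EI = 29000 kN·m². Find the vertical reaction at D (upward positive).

R_D = 281.6 kN

Take the reaction at E as the redundant and release it; the primary structure is a cantilever fixed at D.
Downward deflection at the released point E due to the loads:
  UDL 31: wL⁴/(8EI) = 110674/EI
  point load 31 at a = 2.6: Pa²(3L − a)/(6EI) = 1271/EI
  δ_0 = 111945/EI
Tip deflection under a unit load at E: L³/(3EI) = 732.3/EI.
With EI = 29000 kN·m²: δ_0 = 3.8602 m and δ_{EE} = 0.025253 m/kN.
Compatibility — the beam at E must follow the support down by 0.012 m: δ_0 − R_E·δ_{EE} = 0.012, so R_E = (3.8602 − 0.012)/0.025253 = 152.4 kN.
Vertical equilibrium: R_D = ΣP − R_E = 434 − 152.4 = 281.6 kN.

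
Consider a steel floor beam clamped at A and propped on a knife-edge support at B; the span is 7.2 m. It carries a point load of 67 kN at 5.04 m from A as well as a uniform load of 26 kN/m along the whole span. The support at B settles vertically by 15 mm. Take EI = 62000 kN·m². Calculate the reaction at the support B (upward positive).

R_B = 100.5 kN

Remove the prop at B; the released (primary) structure is a cantilever built in at A.
Deflection at B on the released cantilever, summing each load's contribution:
  point load 67 at a = 5.04: Pa²(3L − a)/(6EI) = 4697/EI
  UDL 26: wL⁴/(8EI) = 8734/EI
  δ_0 = 13431/EI
Tip deflection under a unit load at B: L³/(3EI) = 124.4/EI.
With EI = 62000 kN·m²: δ_0 = 0.21663 m and δ_{BB} = 0.002007 m/kN.
Compatibility — the beam at B must follow the support down by 0.015 m: δ_0 − R_B·δ_{BB} = 0.015, so R_B = (0.21663 − 0.015)/0.002007 = 100.5 kN.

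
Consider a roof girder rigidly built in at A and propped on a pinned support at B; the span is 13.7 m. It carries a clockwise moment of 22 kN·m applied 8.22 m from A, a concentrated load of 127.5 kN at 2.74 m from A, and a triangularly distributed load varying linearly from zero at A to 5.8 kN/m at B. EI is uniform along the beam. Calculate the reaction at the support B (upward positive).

Take the reaction at B as the redundant and release it; the primary structure is a cantilever fixed at A.
Deflection at B on the released cantilever, summing each load's contribution:
  clockwise couple 22 at a = 8.22: M₀a(2L − a)/(2EI) = 1734/EI
  point load 127.5 at a = 2.74: Pa²(3L − a)/(6EI) = 6120/EI
  triangular load, peak 5.8 at the free end: 11w₀L⁴/(120EI) = 18729/EI
  δ_0 = 26583/EI
Tip deflection under a unit load at B: L³/(3EI) = 857.1/EI.
The prop prevents deflection at B: R_B = δ_0/δ_{BB} = 26583/857.1 = 31.01 kN.

R_B = 31.01 kN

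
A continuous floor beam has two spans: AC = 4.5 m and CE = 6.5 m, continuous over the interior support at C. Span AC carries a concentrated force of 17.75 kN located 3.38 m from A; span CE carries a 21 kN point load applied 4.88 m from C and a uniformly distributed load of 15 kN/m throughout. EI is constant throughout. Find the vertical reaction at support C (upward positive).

Insert a hinge at C; M_C is the redundant, and each span becomes simply supported.
Rotations at C on the released spans (each span's end-slope, ×1/EI):
  span AC: point load 17.75 at a = 3.38: Pab(L + a)/(6LEI) = 19.61/EI
  span CE: point load 21 at a = 4.88: Pab(L + b)/(6LEI) = 34.57/EI
  span CE: UDL 15: wL³/(24EI) = 171.6/EI
  relative rotation θ_0 = (19.61 + 206.2)/EI = 225.8/EI
A unit hogging moment at C produces rotation L₁/(3EI) + L₂/(3EI) = 3.667/EI.
Slope continuity at C: θ_0 = M_C·3.667/EI, so M_C = 225.8/3.667 = 61.59 kN·m (hogging).
Span AC, ΣM about A with M_C applied at C: R_C^{AC}·4.5 = 59.99 + 61.59, so R_C^{AC} = 27.02 kN and R_A = 17.75 − 27.02 = -9.268 kN.
Span CE, ΣM about E: R_C^{CE}·6.5 = 350.9 + 61.59, so R_C^{CE} = 63.46 kN and R_E = 118.5 − 63.46 = 55.04 kN.
R_C = 27.02 + 63.46 = 90.48 kN.

R_C = 90.48 kN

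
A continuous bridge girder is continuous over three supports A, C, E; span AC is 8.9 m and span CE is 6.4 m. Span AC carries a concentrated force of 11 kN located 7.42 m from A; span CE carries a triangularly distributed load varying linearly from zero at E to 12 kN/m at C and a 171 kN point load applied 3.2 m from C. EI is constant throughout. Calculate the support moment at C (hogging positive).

Take M_C as the redundant. Released structure: two simple spans AC and CE with a hinge at C.
Discontinuity in slope at C on the released structure — sum the simple-span end rotations:
  span AC: point load 11 at a = 7.42: Pab(L + a)/(6LEI) = 36.92/EI
  span CE: triangular load, peak 12: w₀L³/(45EI) = 69.91/EI
  span CE: point load 171 at a = 3.2: Pab(L + b)/(6LEI) = 437.8/EI
  relative rotation θ_0 = (36.92 + 507.7)/EI = 544.6/EI
A unit hogging moment at C produces rotation L₁/(3EI) + L₂/(3EI) = 5.1/EI.
Compatibility: M_C·(L₁+L₂)/(3EI) = θ_0, giving M_C = 106.8 kN·m (hogging).

M_C = 106.8 kN·m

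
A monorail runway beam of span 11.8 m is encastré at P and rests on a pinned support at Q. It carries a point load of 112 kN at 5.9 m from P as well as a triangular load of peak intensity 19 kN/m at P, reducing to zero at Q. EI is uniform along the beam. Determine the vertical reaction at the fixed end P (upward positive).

Take the reaction at Q as the redundant and release it; the primary structure is a cantilever fixed at P.
Free-end deflection of the primary structure under the applied loading (downward +):
  point load 112 at a = 5.9: Pa²(3L − a)/(6EI) = 19169/EI
  triangular load, peak 19 at the fixed end: w₀L⁴/(30EI) = 12279/EI
  δ_0 = 31448/EI
Flexibility coefficient — unit upward force at Q: δ_{QQ} = L³/(3EI) = 547.7/EI.
The prop prevents deflection at Q: R_Q = δ_0/δ_{QQ} = 31448/547.7 = 57.42 kN.
Vertical equilibrium: R_P = ΣP − R_Q = 224.1 − 57.42 = 166.7 kN.

R_P = 166.7 kN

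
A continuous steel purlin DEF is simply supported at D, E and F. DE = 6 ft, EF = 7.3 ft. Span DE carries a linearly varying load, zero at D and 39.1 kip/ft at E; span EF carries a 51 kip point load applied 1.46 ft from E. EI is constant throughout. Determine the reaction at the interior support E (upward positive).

Take M_E as the redundant. Released structure: two simple spans DE and EF with a hinge at E.
End slopes at the hinge E, treating each span as simply supported:
  span DE: triangular load, peak 39.1: w₀L³/(45EI) = 187.7/EI
  span EF: point load 51 at a = 1.46: Pab(L + b)/(6LEI) = 130.5/EI
  relative rotation θ_0 = (187.7 + 130.5)/EI = 318.1/EI
A unit hogging moment at E produces rotation L₁/(3EI) + L₂/(3EI) = 4.433/EI.
Slope continuity at E: θ_0 = M_E·4.433/EI, so M_E = 318.1/4.433 = 71.76 kip·ft (hogging).
Span DE, ΣM about D with M_E applied at E: R_E^{DE}·6 = 469.2 + 71.76, so R_E^{DE} = 90.16 kip and R_D = 117.3 − 90.16 = 27.14 kip.
Span EF, ΣM about F: R_E^{EF}·7.3 = 297.8 + 71.76, so R_E^{EF} = 50.63 kip and R_F = 51 − 50.63 = 0.3699 kip.
R_E = 90.16 + 50.63 = 140.8 kip.

R_E = 140.8 kip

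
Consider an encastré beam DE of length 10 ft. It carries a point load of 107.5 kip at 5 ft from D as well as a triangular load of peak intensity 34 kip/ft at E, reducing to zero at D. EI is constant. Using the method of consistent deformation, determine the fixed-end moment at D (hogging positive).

M_D = 247.7 kip·ft

Take the two fixed-end moments M_D, M_E as redundants; the released structure is the simple span DE.
On the primary (simply-supported) span, the end slopes from the loading are:
  at D: point load 107.5 at a = 5: Pab(L + b)/(6LEI) = 671.9/EI
  at E: point load 107.5 at a = 5: Pab(L + a)/(6LEI) = 671.9/EI
  at D: triangular load, peak 34: 7w₀L³/(360EI) = 661.1/EI
  at E: triangular load, peak 34: w₀L³/(45EI) = 755.6/EI
  θ_D0 = 1333/EI,  θ_E0 = 1427/EI
Flexibility coefficients: a unit moment at one end gives L/(3EI) there and L/(6EI) at the far end, so f₁₁ = f₂₂ = 3.333/EI and f₁₂ = f₂₁ = 1.667/EI.
Compatibility — zero rotation at each built-in end:
  3.333 M_D + 1.667 M_E = 1333
  1.667 M_D + 3.333 M_E = 1427
Solving the pair gives M_D = 247.7 kip·ft and M_E = 304.4 kip·ft (hogging).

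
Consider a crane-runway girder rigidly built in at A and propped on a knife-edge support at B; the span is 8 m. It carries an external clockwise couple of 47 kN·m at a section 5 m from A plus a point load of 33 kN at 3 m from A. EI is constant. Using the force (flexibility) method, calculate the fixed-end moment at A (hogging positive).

M_A = 36.69 kN·m

Release the roller at B. Primary structure: cantilever fixed at A.
Primary-structure tip deflection at B by superposition:
  clockwise couple 47 at a = 5: M₀a(2L − a)/(2EI) = 1292/EI
  point load 33 at a = 3: Pa²(3L − a)/(6EI) = 1040/EI
  δ_0 = 2332/EI
Tip deflection under a unit load at B: L³/(3EI) = 170.7/EI.
Compatibility at B: δ_0 − R_B·δ_{BB} = 0, so R_B = 2332/170.7 = 13.66 kN.
Moment equilibrium about A: M_A = Σ(load moments about A) − R_B·L = 146 − 13.66×8 = 36.69 kN·m.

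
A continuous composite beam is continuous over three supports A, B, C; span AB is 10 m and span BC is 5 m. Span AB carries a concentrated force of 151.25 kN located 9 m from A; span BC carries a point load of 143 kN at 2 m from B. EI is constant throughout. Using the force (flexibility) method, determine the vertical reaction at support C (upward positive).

R_C = 30.81 kN

Insert a hinge at B; M_B is the redundant, and each span becomes simply supported.
End slopes at the hinge B, treating each span as simply supported:
  span AB: point load 151.25 at a = 9: Pab(L + a)/(6LEI) = 431.1/EI
  span BC: point load 143 at a = 2: Pab(L + b)/(6LEI) = 228.8/EI
  relative rotation θ_0 = (431.1 + 228.8)/EI = 659.9/EI
A unit hogging moment at B produces rotation L₁/(3EI) + L₂/(3EI) = 5/EI.
Compatibility: M_B·(L₁+L₂)/(3EI) = θ_0, giving M_B = 132 kN·m (hogging).
Span BC, ΣM about C: R_B^{BC}·5 = 429 + 132, so R_B^{BC} = 112.2 kN and R_C = 143 − 112.2 = 30.81 kN.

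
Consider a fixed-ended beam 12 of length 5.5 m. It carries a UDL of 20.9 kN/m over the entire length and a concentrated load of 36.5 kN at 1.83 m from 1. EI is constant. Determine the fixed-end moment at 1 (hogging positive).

M_1 = 82.43 kN·m

Release both end moments; the primary structure is a simply-supported span 12 with redundants M_1 and M_2.
End rotations of the released simple span under the applied load (×1/EI):
  at 1: UDL 20.9: wL³/(24EI) = 144.9/EI
  at 2: UDL 20.9: wL³/(24EI) = 144.9/EI
  at 1: point load 36.5 at a = 1.83: Pab(L + b)/(6LEI) = 68.12/EI
  at 2: point load 36.5 at a = 1.83: Pab(L + a)/(6LEI) = 54.45/EI
  θ_10 = 213/EI,  θ_20 = 199.3/EI
Flexibility coefficients: a unit moment at one end gives L/(3EI) there and L/(6EI) at the far end, so f₁₁ = f₂₂ = 1.833/EI and f₁₂ = f₂₁ = 0.9167/EI.
Compatibility — zero rotation at each built-in end:
  1.833 M_1 + 0.9167 M_2 = 213
  0.9167 M_1 + 1.833 M_2 = 199.3
Solving the pair gives M_1 = 82.43 kN·m and M_2 = 67.52 kN·m (hogging).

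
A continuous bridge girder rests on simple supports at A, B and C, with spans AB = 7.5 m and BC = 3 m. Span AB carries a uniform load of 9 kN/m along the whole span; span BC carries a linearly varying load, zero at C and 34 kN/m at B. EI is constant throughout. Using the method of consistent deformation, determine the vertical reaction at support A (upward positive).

Take M_B as the redundant. Released structure: two simple spans AB and BC with a hinge at B.
Discontinuity in slope at B on the released structure — sum the simple-span end rotations:
  span AB: UDL 9: wL³/(24EI) = 158.2/EI
  span BC: triangular load, peak 34: w₀L³/(45EI) = 20.4/EI
  relative rotation θ_0 = (158.2 + 20.4)/EI = 178.6/EI
A unit hogging moment at B produces rotation L₁/(3EI) + L₂/(3EI) = 3.5/EI.
Compatibility: M_B·(L₁+L₂)/(3EI) = θ_0, giving M_B = 51.03 kN·m (hogging).
Span AB, ΣM about A with M_B applied at B: R_B^{AB}·7.5 = 253.1 + 51.03, so R_B^{AB} = 40.55 kN and R_A = 67.5 − 40.55 = 26.95 kN.

R_A = 26.95 kN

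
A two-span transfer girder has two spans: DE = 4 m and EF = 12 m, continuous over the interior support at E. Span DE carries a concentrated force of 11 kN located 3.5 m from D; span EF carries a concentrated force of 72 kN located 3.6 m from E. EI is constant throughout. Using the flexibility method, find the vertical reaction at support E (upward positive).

Insert a hinge at E; M_E is the redundant, and each span becomes simply supported.
Rotations at E on the released spans (each span's end-slope, ×1/EI):
  span DE: point load 11 at a = 3.5: Pab(L + a)/(6LEI) = 6.016/EI
  span EF: point load 72 at a = 3.6: Pab(L + b)/(6LEI) = 616.9/EI
  relative rotation θ_0 = (6.016 + 616.9)/EI = 622.9/EI
A unit hogging moment at E produces rotation L₁/(3EI) + L₂/(3EI) = 5.333/EI.
Slope continuity at E: θ_0 = M_E·5.333/EI, so M_E = 622.9/5.333 = 116.8 kN·m (hogging).
Span DE, ΣM about D with M_E applied at E: R_E^{DE}·4 = 38.5 + 116.8, so R_E^{DE} = 38.82 kN and R_D = 11 − 38.82 = -27.82 kN.
Span EF, ΣM about F: R_E^{EF}·12 = 604.8 + 116.8, so R_E^{EF} = 60.13 kN and R_F = 72 − 60.13 = 11.87 kN.
R_E = 38.82 + 60.13 = 98.96 kN.

R_E = 98.96 kN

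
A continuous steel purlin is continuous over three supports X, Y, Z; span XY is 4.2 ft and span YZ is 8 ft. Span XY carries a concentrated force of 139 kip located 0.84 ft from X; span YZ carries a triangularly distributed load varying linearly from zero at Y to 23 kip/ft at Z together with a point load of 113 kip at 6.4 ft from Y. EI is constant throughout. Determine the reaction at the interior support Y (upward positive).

Insert a hinge at Y; M_Y is the redundant, and each span becomes simply supported.
Discontinuity in slope at Y on the released structure — sum the simple-span end rotations:
  span XY: point load 139 at a = 0.84: Pab(L + a)/(6LEI) = 78.46/EI
  span YZ: triangular load, peak 23: 7w₀L³/(360EI) = 229/EI
  span YZ: point load 113 at a = 6.4: Pab(L + b)/(6LEI) = 231.4/EI
  relative rotation θ_0 = (78.46 + 460.4)/EI = 538.9/EI
A unit hogging moment at Y produces rotation L₁/(3EI) + L₂/(3EI) = 4.067/EI.
Compatibility: M_Y·(L₁+L₂)/(3EI) = θ_0, giving M_Y = 132.5 kip·ft (hogging).
Span XY, ΣM about X with M_Y applied at Y: R_Y^{XY}·4.2 = 116.8 + 132.5, so R_Y^{XY} = 59.35 kip and R_X = 139 − 59.35 = 79.65 kip.
Span YZ, ΣM about Z: R_Y^{YZ}·8 = 426.1 + 132.5, so R_Y^{YZ} = 69.83 kip and R_Z = 205 − 69.83 = 135.2 kip.
R_Y = 59.35 + 69.83 = 129.2 kip.

R_Y = 129.2 kip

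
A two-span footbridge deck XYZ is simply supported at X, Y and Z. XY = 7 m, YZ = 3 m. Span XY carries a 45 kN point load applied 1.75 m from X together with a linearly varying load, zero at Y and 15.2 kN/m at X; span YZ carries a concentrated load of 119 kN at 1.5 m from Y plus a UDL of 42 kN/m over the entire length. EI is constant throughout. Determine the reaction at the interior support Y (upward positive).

Insert a hinge at Y; M_Y is the redundant, and each span becomes simply supported.
End slopes at the hinge Y, treating each span as simply supported:
  span XY: point load 45 at a = 1.75: Pab(L + a)/(6LEI) = 86.13/EI
  span XY: triangular load, peak 15.2: 7w₀L³/(360EI) = 101.4/EI
  span YZ: point load 119 at a = 1.5: Pab(L + b)/(6LEI) = 66.94/EI
  span YZ: UDL 42: wL³/(24EI) = 47.25/EI
  relative rotation θ_0 = (187.5 + 114.2)/EI = 301.7/EI
A unit hogging moment at Y produces rotation L₁/(3EI) + L₂/(3EI) = 3.333/EI.
Slope continuity at Y: θ_0 = M_Y·3.333/EI, so M_Y = 301.7/3.333 = 90.51 kN·m (hogging).
Span XY, ΣM about X with M_Y applied at Y: R_Y^{XY}·7 = 202.9 + 90.51, so R_Y^{XY} = 41.91 kN and R_X = 98.2 − 41.91 = 56.29 kN.
Span YZ, ΣM about Z: R_Y^{YZ}·3 = 367.5 + 90.51, so R_Y^{YZ} = 152.7 kN and R_Z = 245 − 152.7 = 92.33 kN.
R_Y = 41.91 + 152.7 = 194.6 kN.

R_Y = 194.6 kN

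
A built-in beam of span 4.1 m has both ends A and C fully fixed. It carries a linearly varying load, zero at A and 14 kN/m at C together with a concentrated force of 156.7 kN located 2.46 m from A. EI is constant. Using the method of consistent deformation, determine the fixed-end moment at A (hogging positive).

M_A = 69.52 kN·m

Take the two fixed-end moments M_A, M_C as redundants; the released structure is the simple span AC.
Simple-span end rotations at A and C under the given loads:
  at A: triangular load, peak 14: 7w₀L³/(360EI) = 18.76/EI
  at C: triangular load, peak 14: w₀L³/(45EI) = 21.44/EI
  at A: point load 156.7 at a = 2.46: Pab(L + b)/(6LEI) = 147.5/EI
  at C: point load 156.7 at a = 2.46: Pab(L + a)/(6LEI) = 168.6/EI
  θ_A0 = 166.3/EI,  θ_C0 = 190/EI
Flexibility coefficients: a unit moment at one end gives L/(3EI) there and L/(6EI) at the far end, so f₁₁ = f₂₂ = 1.367/EI and f₁₂ = f₂₁ = 0.6833/EI.
Compatibility — zero rotation at each built-in end:
  1.367 M_A + 0.6833 M_C = 166.3
  0.6833 M_A + 1.367 M_C = 190
Solving the pair gives M_A = 69.52 kN·m and M_C = 104.3 kN·m (hogging).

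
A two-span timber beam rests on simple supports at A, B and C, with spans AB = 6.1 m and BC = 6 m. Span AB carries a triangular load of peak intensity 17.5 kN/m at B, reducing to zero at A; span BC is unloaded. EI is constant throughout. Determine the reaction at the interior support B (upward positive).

R_B = 42.82 kN

Insert a hinge at B; M_B is the redundant, and each span becomes simply supported.
Rotations at B on the released spans (each span's end-slope, ×1/EI):
  span AB: triangular load, peak 17.5: w₀L³/(45EI) = 88.27/EI
  relative rotation θ_0 = (88.27 + 0)/EI = 88.27/EI
A unit hogging moment at B produces rotation L₁/(3EI) + L₂/(3EI) = 4.033/EI.
Slope continuity at B: θ_0 = M_B·4.033/EI, so M_B = 88.27/4.033 = 21.89 kN·m (hogging).
Span AB, ΣM about A with M_B applied at B: R_B^{AB}·6.1 = 217.1 + 21.89, so R_B^{AB} = 39.17 kN and R_A = 53.38 − 39.17 = 14.2 kN.
Span BC, ΣM about C: R_B^{BC}·6 = 0 + 21.89, so R_B^{BC} = 3.648 kN and R_C = 0 − 3.648 = -3.648 kN.
R_B = 39.17 + 3.648 = 42.82 kN.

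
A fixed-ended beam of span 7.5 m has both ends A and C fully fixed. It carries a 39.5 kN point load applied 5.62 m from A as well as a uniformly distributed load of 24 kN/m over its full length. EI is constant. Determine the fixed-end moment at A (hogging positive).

M_A = 126.4 kN·m

Release both end moments; the primary structure is a simply-supported span AC with redundants M_A and M_C.
On the primary (simply-supported) span, the end slopes from the loading are:
  at A: point load 39.5 at a = 5.62: Pab(L + b)/(6LEI) = 86.99/EI
  at C: point load 39.5 at a = 5.62: Pab(L + a)/(6LEI) = 121.7/EI
  at A: UDL 24: wL³/(24EI) = 421.9/EI
  at C: UDL 24: wL³/(24EI) = 421.9/EI
  θ_A0 = 508.9/EI,  θ_C0 = 543.6/EI
Flexibility coefficients: a unit moment at one end gives L/(3EI) there and L/(6EI) at the far end, so f₁₁ = f₂₂ = 2.5/EI and f₁₂ = f₂₁ = 1.25/EI.
Compatibility — zero rotation at each built-in end:
  2.5 M_A + 1.25 M_C = 508.9
  1.25 M_A + 2.5 M_C = 543.6
Solving the pair gives M_A = 126.4 kN·m and M_C = 154.2 kN·m (hogging).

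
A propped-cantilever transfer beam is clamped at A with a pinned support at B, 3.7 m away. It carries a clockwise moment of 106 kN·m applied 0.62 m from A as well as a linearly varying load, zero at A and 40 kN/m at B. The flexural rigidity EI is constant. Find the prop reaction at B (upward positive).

Choose R_B as the redundant. The primary structure is the cantilever fixed at A.
Primary-structure tip deflection at B by superposition:
  clockwise couple 106 at a = 0.62: M₀a(2L − a)/(2EI) = 222.8/EI
  triangular load, peak 40 at the free end: 11w₀L⁴/(120EI) = 687.2/EI
  δ_0 = 910/EI
Tip deflection under a unit load at B: L³/(3EI) = 16.88/EI.
Compatibility at B: δ_0 − R_B·δ_{BB} = 0, so R_B = 910/16.88 = 53.9 kN.

R_B = 53.9 kN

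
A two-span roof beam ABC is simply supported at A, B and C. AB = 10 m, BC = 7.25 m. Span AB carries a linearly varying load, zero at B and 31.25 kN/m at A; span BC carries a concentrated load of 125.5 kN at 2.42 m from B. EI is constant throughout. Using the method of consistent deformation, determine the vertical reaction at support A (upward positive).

Insert a hinge at B; M_B is the redundant, and each span becomes simply supported.
Discontinuity in slope at B on the released structure — sum the simple-span end rotations:
  span AB: triangular load, peak 31.25: 7w₀L³/(360EI) = 607.6/EI
  span BC: point load 125.5 at a = 2.42: Pab(L + b)/(6LEI) = 407.4/EI
  relative rotation θ_0 = (607.6 + 407.4)/EI = 1015/EI
A unit hogging moment at B produces rotation L₁/(3EI) + L₂/(3EI) = 5.75/EI.
Compatibility: M_B·(L₁+L₂)/(3EI) = θ_0, giving M_B = 176.5 kN·m (hogging).
Span AB, ΣM about A with M_B applied at B: R_B^{AB}·10 = 520.8 + 176.5, so R_B^{AB} = 69.74 kN and R_A = 156.2 − 69.74 = 86.51 kN.

R_A = 86.51 kN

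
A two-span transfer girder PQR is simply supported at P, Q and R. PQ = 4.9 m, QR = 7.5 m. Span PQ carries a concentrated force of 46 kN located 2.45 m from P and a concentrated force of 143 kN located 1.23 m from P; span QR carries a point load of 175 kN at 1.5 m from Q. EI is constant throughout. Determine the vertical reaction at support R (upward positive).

Take M_Q as the redundant. Released structure: two simple spans PQ and QR with a hinge at Q.
Discontinuity in slope at Q on the released structure — sum the simple-span end rotations:
  span PQ: point load 46 at a = 2.45: Pab(L + a)/(6LEI) = 69.03/EI
  span PQ: point load 143 at a = 1.23: Pab(L + a)/(6LEI) = 134.6/EI
  span QR: point load 175 at a = 1.5: Pab(L + b)/(6LEI) = 472.5/EI
  relative rotation θ_0 = (203.6 + 472.5)/EI = 676.1/EI
A unit hogging moment at Q produces rotation L₁/(3EI) + L₂/(3EI) = 4.133/EI.
Slope continuity at Q: θ_0 = M_Q·4.133/EI, so M_Q = 676.1/4.133 = 163.6 kN·m (hogging).
Span QR, ΣM about R: R_Q^{QR}·7.5 = 1050 + 163.6, so R_Q^{QR} = 161.8 kN and R_R = 175 − 161.8 = 13.19 kN.

R_R = 13.19 kN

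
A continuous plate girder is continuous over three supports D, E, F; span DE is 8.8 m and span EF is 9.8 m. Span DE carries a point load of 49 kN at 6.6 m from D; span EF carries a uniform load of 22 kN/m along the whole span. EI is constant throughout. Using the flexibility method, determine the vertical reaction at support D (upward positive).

R_D = -7.366 kN

Take M_E as the redundant. Released structure: two simple spans DE and EF with a hinge at E.
End slopes at the hinge E, treating each span as simply supported:
  span DE: point load 49 at a = 6.6: Pab(L + a)/(6LEI) = 207.5/EI
  span EF: UDL 22: wL³/(24EI) = 862.8/EI
  relative rotation θ_0 = (207.5 + 862.8)/EI = 1070/EI
A unit hogging moment at E produces rotation L₁/(3EI) + L₂/(3EI) = 6.2/EI.
Compatibility: M_E·(L₁+L₂)/(3EI) = θ_0, giving M_E = 172.6 kN·m (hogging).
Span DE, ΣM about D with M_E applied at E: R_E^{DE}·8.8 = 323.4 + 172.6, so R_E^{DE} = 56.37 kN and R_D = 49 − 56.37 = -7.366 kN.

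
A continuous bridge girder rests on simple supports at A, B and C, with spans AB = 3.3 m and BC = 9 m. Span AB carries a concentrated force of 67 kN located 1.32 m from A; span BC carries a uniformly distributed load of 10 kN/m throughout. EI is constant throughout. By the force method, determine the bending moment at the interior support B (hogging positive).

Insert a hinge at B; M_B is the redundant, and each span becomes simply supported.
Rotations at B on the released spans (each span's end-slope, ×1/EI):
  span AB: point load 67 at a = 1.32: Pab(L + a)/(6LEI) = 40.86/EI
  span BC: UDL 10: wL³/(24EI) = 303.8/EI
  relative rotation θ_0 = (40.86 + 303.8)/EI = 344.6/EI
A unit hogging moment at B produces rotation L₁/(3EI) + L₂/(3EI) = 4.1/EI.
Slope continuity at B: θ_0 = M_B·4.1/EI, so M_B = 344.6/4.1 = 84.05 kN·m (hogging).

M_B = 84.05 kN·m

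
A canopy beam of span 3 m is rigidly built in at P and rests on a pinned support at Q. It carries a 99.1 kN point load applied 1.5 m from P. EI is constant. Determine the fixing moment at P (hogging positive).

M_P = 55.74 kN·m

Remove the prop at Q; the released (primary) structure is a cantilever built in at P.
Primary-structure tip deflection at Q by superposition:
  point load 99.1 at a = 1.5: Pa²(3L − a)/(6EI) = 278.7/EI
Flexibility coefficient — unit upward force at Q: δ_{QQ} = L³/(3EI) = 9/EI.
The prop prevents deflection at Q: R_Q = δ_0/δ_{QQ} = 278.7/9 = 30.97 kN.
Moment equilibrium about P: M_P = Σ(load moments about P) − R_Q·L = 148.7 − 30.97×3 = 55.74 kN·m.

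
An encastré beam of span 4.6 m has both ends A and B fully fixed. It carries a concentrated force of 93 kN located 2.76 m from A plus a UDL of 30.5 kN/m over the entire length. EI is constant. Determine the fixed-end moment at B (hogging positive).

Release both end moments; the primary structure is a simply-supported span AB with redundants M_A and M_B.
On the primary (simply-supported) span, the end slopes from the loading are:
  at A: point load 93 at a = 2.76: Pab(L + b)/(6LEI) = 110.2/EI
  at B: point load 93 at a = 2.76: Pab(L + a)/(6LEI) = 125.9/EI
  at A: UDL 30.5: wL³/(24EI) = 123.7/EI
  at B: UDL 30.5: wL³/(24EI) = 123.7/EI
  θ_A0 = 233.9/EI,  θ_B0 = 249.6/EI
Flexibility coefficients: a unit moment at one end gives L/(3EI) there and L/(6EI) at the far end, so f₁₁ = f₂₂ = 1.533/EI and f₁₂ = f₂₁ = 0.7667/EI.
Compatibility — zero rotation at each built-in end:
  1.533 M_A + 0.7667 M_B = 233.9
  0.7667 M_A + 1.533 M_B = 249.6
Solving the pair gives M_A = 94.85 kN·m and M_B = 115.4 kN·m (hogging).

M_B = 115.4 kN·m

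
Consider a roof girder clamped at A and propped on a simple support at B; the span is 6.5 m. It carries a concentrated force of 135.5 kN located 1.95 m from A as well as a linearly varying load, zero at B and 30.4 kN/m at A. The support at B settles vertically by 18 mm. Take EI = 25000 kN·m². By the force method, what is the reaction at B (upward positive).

R_B = 31.31 kN

Remove the prop at B; the released (primary) structure is a cantilever built in at A.
Deflection at B on the released cantilever, summing each load's contribution:
  point load 135.5 at a = 1.95: Pa²(3L − a)/(6EI) = 1507/EI
  triangular load, peak 30.4 at the fixed end: w₀L⁴/(30EI) = 1809/EI
  δ_0 = 3316/EI
Tip deflection under a unit load at B: L³/(3EI) = 91.54/EI.
With EI = 25000 kN·m²: δ_0 = 0.13264 m and δ_{BB} = 0.003662 m/kN.
Compatibility — the beam at B must follow the support down by 0.018 m: δ_0 − R_B·δ_{BB} = 0.018, so R_B = (0.13264 − 0.018)/0.003662 = 31.31 kN.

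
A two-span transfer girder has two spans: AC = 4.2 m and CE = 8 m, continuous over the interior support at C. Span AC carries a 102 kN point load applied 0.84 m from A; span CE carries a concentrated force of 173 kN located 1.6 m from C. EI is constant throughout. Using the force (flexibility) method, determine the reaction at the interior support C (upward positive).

Release continuity at C by inserting a hinge; the redundant is the internal moment M_C. The primary structure is two simply-supported spans AC and CE.
Discontinuity in slope at C on the released structure — sum the simple-span end rotations:
  span AC: point load 102 at a = 0.84: Pab(L + a)/(6LEI) = 57.58/EI
  span CE: point load 173 at a = 1.6: Pab(L + b)/(6LEI) = 531.5/EI
  relative rotation θ_0 = (57.58 + 531.5)/EI = 589/EI
A unit hogging moment at C produces rotation L₁/(3EI) + L₂/(3EI) = 4.067/EI.
Compatibility: M_C·(L₁+L₂)/(3EI) = θ_0, giving M_C = 144.8 kN·m (hogging).
Span AC, ΣM about A with M_C applied at C: R_C^{AC}·4.2 = 85.68 + 144.8, so R_C^{AC} = 54.89 kN and R_A = 102 − 54.89 = 47.11 kN.
Span CE, ΣM about E: R_C^{CE}·8 = 1107 + 144.8, so R_C^{CE} = 156.5 kN and R_E = 173 − 156.5 = 16.49 kN.
R_C = 54.89 + 156.5 = 211.4 kN.

R_C = 211.4 kN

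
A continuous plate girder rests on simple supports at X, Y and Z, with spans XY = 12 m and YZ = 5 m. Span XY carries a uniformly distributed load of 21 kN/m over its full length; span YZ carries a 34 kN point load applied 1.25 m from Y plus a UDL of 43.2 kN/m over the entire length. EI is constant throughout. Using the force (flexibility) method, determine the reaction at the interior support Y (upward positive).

R_Y = 348.7 kN

Insert a hinge at Y; M_Y is the redundant, and each span becomes simply supported.
Rotations at Y on the released spans (each span's end-slope, ×1/EI):
  span XY: UDL 21: wL³/(24EI) = 1512/EI
  span YZ: point load 34 at a = 1.25: Pab(L + b)/(6LEI) = 46.48/EI
  span YZ: UDL 43.2: wL³/(24EI) = 225/EI
  relative rotation θ_0 = (1512 + 271.5)/EI = 1783/EI
A unit hogging moment at Y produces rotation L₁/(3EI) + L₂/(3EI) = 5.667/EI.
Compatibility: M_Y·(L₁+L₂)/(3EI) = θ_0, giving M_Y = 314.7 kN·m (hogging).
Span XY, ΣM about X with M_Y applied at Y: R_Y^{XY}·12 = 1512 + 314.7, so R_Y^{XY} = 152.2 kN and R_X = 252 − 152.2 = 99.77 kN.
Span YZ, ΣM about Z: R_Y^{YZ}·5 = 667.5 + 314.7, so R_Y^{YZ} = 196.4 kN and R_Z = 250 − 196.4 = 53.55 kN.
R_Y = 152.2 + 196.4 = 348.7 kN.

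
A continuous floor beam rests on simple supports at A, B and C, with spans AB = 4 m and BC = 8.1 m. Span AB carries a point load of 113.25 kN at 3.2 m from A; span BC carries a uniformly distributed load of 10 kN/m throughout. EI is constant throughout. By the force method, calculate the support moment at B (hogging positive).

Take M_B as the redundant. Released structure: two simple spans AB and BC with a hinge at B.
End slopes at the hinge B, treating each span as simply supported:
  span AB: point load 113.25 at a = 3.2: Pab(L + a)/(6LEI) = 86.98/EI
  span BC: UDL 10: wL³/(24EI) = 221.4/EI
  relative rotation θ_0 = (86.98 + 221.4)/EI = 308.4/EI
A unit hogging moment at B produces rotation L₁/(3EI) + L₂/(3EI) = 4.033/EI.
Slope continuity at B: θ_0 = M_B·4.033/EI, so M_B = 308.4/4.033 = 76.47 kN·m (hogging).

M_B = 76.47 kN·m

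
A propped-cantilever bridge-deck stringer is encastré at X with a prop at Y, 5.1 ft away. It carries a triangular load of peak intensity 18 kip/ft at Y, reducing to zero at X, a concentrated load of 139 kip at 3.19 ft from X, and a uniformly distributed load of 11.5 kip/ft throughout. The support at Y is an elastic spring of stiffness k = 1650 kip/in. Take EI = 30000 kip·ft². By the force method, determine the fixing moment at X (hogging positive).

Release the roller at Y. Primary structure: cantilever fixed at X.
Downward deflection at the released point Y due to the loads:
  triangular load, peak 18 at the free end: 11w₀L⁴/(120EI) = 1116/EI
  point load 139 at a = 3.19: Pa²(3L − a)/(6EI) = 2855/EI
  UDL 11.5: wL⁴/(8EI) = 972.5/EI
  δ_0 = 4944/EI
Tip deflection under a unit load at Y: L³/(3EI) = 44.22/EI.
With EI = 30000 kip·ft²: δ_0 = 0.16479 ft and δ_{YY} = 0.001474 ft/kip.
Compatibility — the spring shortens by R_Y/k under the reaction it provides: δ_0 − R_Y·δ_{YY} = R_Y/k. With 1/k = 1/(1650×12) ft/kip = 0.000051 ft/kip, R_Y = δ_0 / (δ_{YY} + 1/k) = 0.16479 / (0.001474 + 0.000051) = 108.1 kip.
Moment equilibrium about X: M_X = Σ(load moments about X) − R_Y·L = 749 − 108.1×5.1 = 197.7 kip·ft.

M_X = 197.7 kip·ft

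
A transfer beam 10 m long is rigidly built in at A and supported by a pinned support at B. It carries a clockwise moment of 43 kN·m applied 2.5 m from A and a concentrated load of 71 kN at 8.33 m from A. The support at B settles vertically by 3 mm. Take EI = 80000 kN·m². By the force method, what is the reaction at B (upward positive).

Choose R_B as the redundant. The primary structure is the cantilever fixed at A.
Deflection at B on the released cantilever, summing each load's contribution:
  clockwise couple 43 at a = 2.5: M₀a(2L − a)/(2EI) = 940.6/EI
  point load 71 at a = 8.33: Pa²(3L − a)/(6EI) = 17793/EI
  δ_0 = 18734/EI
Tip deflection under a unit load at B: L³/(3EI) = 333.3/EI.
With EI = 80000 kN·m²: δ_0 = 0.23417 m and δ_{BB} = 0.004167 m/kN.
Compatibility — the beam at B must follow the support down by 0.003 m: δ_0 − R_B·δ_{BB} = 0.003, so R_B = (0.23417 − 0.003)/0.004167 = 55.48 kN.

R_B = 55.48 kN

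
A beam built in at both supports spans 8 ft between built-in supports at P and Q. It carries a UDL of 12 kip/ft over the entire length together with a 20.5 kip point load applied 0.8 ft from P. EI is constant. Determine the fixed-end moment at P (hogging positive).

M_P = 77.28 kip·ft

Take the two fixed-end moments M_P, M_Q as redundants; the released structure is the simple span PQ.
End rotations of the released simple span under the applied load (×1/EI):
  at P: UDL 12: wL³/(24EI) = 256/EI
  at Q: UDL 12: wL³/(24EI) = 256/EI
  at P: point load 20.5 at a = 0.8: Pab(L + b)/(6LEI) = 37.39/EI
  at Q: point load 20.5 at a = 0.8: Pab(L + a)/(6LEI) = 21.65/EI
  θ_P0 = 293.4/EI,  θ_Q0 = 277.6/EI
Flexibility coefficients: a unit moment at one end gives L/(3EI) there and L/(6EI) at the far end, so f₁₁ = f₂₂ = 2.667/EI and f₁₂ = f₂₁ = 1.333/EI.
Compatibility — zero rotation at each built-in end:
  2.667 M_P + 1.333 M_Q = 293.4
  1.333 M_P + 2.667 M_Q = 277.6
Solving the pair gives M_P = 77.28 kip·ft and M_Q = 65.48 kip·ft (hogging).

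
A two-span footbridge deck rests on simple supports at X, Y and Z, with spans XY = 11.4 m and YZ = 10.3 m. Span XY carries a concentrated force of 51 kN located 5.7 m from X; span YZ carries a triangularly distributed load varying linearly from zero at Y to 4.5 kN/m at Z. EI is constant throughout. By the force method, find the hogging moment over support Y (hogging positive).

Take M_Y as the redundant. Released structure: two simple spans XY and YZ with a hinge at Y.
Discontinuity in slope at Y on the released structure — sum the simple-span end rotations:
  span XY: point load 51 at a = 5.7: Pab(L + a)/(6LEI) = 414.2/EI
  span YZ: triangular load, peak 4.5: 7w₀L³/(360EI) = 95.61/EI
  relative rotation θ_0 = (414.2 + 95.61)/EI = 509.9/EI
A unit hogging moment at Y produces rotation L₁/(3EI) + L₂/(3EI) = 7.233/EI.
Slope continuity at Y: θ_0 = M_Y·7.233/EI, so M_Y = 509.9/7.233 = 70.49 kN·m (hogging).

M_Y = 70.49 kN·m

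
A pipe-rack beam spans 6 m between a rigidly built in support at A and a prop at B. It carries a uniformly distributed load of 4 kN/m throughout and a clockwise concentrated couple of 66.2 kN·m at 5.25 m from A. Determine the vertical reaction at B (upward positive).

Choose R_B as the redundant. The primary structure is the cantilever fixed at A.
Downward deflection at the released point B due to the loads:
  UDL 4: wL⁴/(8EI) = 648/EI
  clockwise couple 66.2 at a = 5.25: M₀a(2L − a)/(2EI) = 1173/EI
  δ_0 = 1821/EI
Tip deflection under a unit load at B: L³/(3EI) = 72/EI.
Compatibility at B: δ_0 − R_B·δ_{BB} = 0, so R_B = 1821/72 = 25.29 kN.

R_B = 25.29 kN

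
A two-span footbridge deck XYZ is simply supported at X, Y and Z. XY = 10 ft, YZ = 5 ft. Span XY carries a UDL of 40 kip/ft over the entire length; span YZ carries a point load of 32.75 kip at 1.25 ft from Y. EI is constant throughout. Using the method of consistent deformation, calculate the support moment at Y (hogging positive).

M_Y = 342.3 kip·ft

Take M_Y as the redundant. Released structure: two simple spans XY and YZ with a hinge at Y.
Discontinuity in slope at Y on the released structure — sum the simple-span end rotations:
  span XY: UDL 40: wL³/(24EI) = 1667/EI
  span YZ: point load 32.75 at a = 1.25: Pab(L + b)/(6LEI) = 44.78/EI
  relative rotation θ_0 = (1667 + 44.78)/EI = 1711/EI
A unit hogging moment at Y produces rotation L₁/(3EI) + L₂/(3EI) = 5/EI.
Compatibility: M_Y·(L₁+L₂)/(3EI) = θ_0, giving M_Y = 342.3 kip·ft (hogging).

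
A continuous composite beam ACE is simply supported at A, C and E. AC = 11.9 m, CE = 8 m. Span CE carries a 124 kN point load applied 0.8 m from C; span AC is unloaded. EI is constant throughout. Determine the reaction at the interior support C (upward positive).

Release continuity at C by inserting a hinge; the redundant is the internal moment M_C. The primary structure is two simply-supported spans AC and CE.
Discontinuity in slope at C on the released structure — sum the simple-span end rotations:
  span CE: point load 124 at a = 0.8: Pab(L + b)/(6LEI) = 226.2/EI
  relative rotation θ_0 = (0 + 226.2)/EI = 226.2/EI
A unit hogging moment at C produces rotation L₁/(3EI) + L₂/(3EI) = 6.633/EI.
Slope continuity at C: θ_0 = M_C·6.633/EI, so M_C = 226.2/6.633 = 34.1 kN·m (hogging).
Span AC, ΣM about A with M_C applied at C: R_C^{AC}·11.9 = 0 + 34.1, so R_C^{AC} = 2.865 kN and R_A = 0 − 2.865 = -2.865 kN.
Span CE, ΣM about E: R_C^{CE}·8 = 892.8 + 34.1, so R_C^{CE} = 115.9 kN and R_E = 124 − 115.9 = 8.138 kN.
R_C = 2.865 + 115.9 = 118.7 kN.

R_C = 118.7 kN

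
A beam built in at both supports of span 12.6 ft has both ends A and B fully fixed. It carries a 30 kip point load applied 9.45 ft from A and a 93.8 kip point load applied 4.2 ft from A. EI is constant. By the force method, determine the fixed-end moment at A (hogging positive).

Take the two fixed-end moments M_A, M_B as redundants; the released structure is the simple span AB.
End rotations of the released simple span under the applied load (×1/EI):
  at A: point load 30 at a = 9.45: Pab(L + b)/(6LEI) = 186/EI
  at B: point load 30 at a = 9.45: Pab(L + a)/(6LEI) = 260.5/EI
  at A: point load 93.8 at a = 4.2: Pab(L + b)/(6LEI) = 919.2/EI
  at B: point load 93.8 at a = 4.2: Pab(L + a)/(6LEI) = 735.4/EI
  θ_A0 = 1105/EI,  θ_B0 = 995.9/EI
Flexibility coefficients: a unit moment at one end gives L/(3EI) there and L/(6EI) at the far end, so f₁₁ = f₂₂ = 4.2/EI and f₁₂ = f₂₁ = 2.1/EI.
Compatibility — zero rotation at each built-in end:
  4.2 M_A + 2.1 M_B = 1105
  2.1 M_A + 4.2 M_B = 995.9
Solving the pair gives M_A = 192.8 kip·ft and M_B = 140.7 kip·ft (hogging).

M_A = 192.8 kip·ft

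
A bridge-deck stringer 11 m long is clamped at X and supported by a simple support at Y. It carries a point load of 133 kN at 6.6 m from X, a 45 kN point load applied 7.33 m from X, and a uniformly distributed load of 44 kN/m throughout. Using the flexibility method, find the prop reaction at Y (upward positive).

Remove the prop at Y; the released (primary) structure is a cantilever built in at X.
Free-end deflection of the primary structure under the applied loading (downward +):
  point load 133 at a = 6.6: Pa²(3L − a)/(6EI) = 25491/EI
  point load 45 at a = 7.33: Pa²(3L − a)/(6EI) = 10344/EI
  UDL 44: wL⁴/(8EI) = 80526/EI
  δ_0 = 116361/EI
Tip deflection under a unit load at Y: L³/(3EI) = 443.7/EI.
Compatibility at Y: δ_0 − R_Y·δ_{YY} = 0, so R_Y = 116361/443.7 = 262.3 kN.

R_Y = 262.3 kN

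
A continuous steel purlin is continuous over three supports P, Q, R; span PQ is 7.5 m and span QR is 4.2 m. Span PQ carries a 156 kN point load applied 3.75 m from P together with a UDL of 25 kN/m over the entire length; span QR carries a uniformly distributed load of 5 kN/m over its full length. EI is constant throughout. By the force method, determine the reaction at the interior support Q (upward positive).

Insert a hinge at Q; M_Q is the redundant, and each span becomes simply supported.
Rotations at Q on the released spans (each span's end-slope, ×1/EI):
  span PQ: point load 156 at a = 3.75: Pab(L + a)/(6LEI) = 548.4/EI
  span PQ: UDL 25: wL³/(24EI) = 439.5/EI
  span QR: UDL 5: wL³/(24EI) = 15.44/EI
  relative rotation θ_0 = (987.9 + 15.44)/EI = 1003/EI
A unit hogging moment at Q produces rotation L₁/(3EI) + L₂/(3EI) = 3.9/EI.
Compatibility: M_Q·(L₁+L₂)/(3EI) = θ_0, giving M_Q = 257.3 kN·m (hogging).
Span PQ, ΣM about P with M_Q applied at Q: R_Q^{PQ}·7.5 = 1288 + 257.3, so R_Q^{PQ} = 206.1 kN and R_P = 343.5 − 206.1 = 137.4 kN.
Span QR, ΣM about R: R_Q^{QR}·4.2 = 44.1 + 257.3, so R_Q^{QR} = 71.75 kN and R_R = 21 − 71.75 = -50.75 kN.
R_Q = 206.1 + 71.75 = 277.8 kN.

R_Q = 277.8 kN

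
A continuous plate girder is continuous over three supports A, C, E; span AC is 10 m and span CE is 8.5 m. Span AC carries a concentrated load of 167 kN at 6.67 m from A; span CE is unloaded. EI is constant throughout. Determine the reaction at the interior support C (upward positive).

R_C = 147.8 kN

Release continuity at C by inserting a hinge; the redundant is the internal moment M_C. The primary structure is two simply-supported spans AC and CE.
Rotations at C on the released spans (each span's end-slope, ×1/EI):
  span AC: point load 167 at a = 6.67: Pab(L + a)/(6LEI) = 1031/EI
  relative rotation θ_0 = (1031 + 0)/EI = 1031/EI
A unit hogging moment at C produces rotation L₁/(3EI) + L₂/(3EI) = 6.167/EI.
Slope continuity at C: θ_0 = M_C·6.167/EI, so M_C = 1031/6.167 = 167.1 kN·m (hogging).
Span AC, ΣM about A with M_C applied at C: R_C^{AC}·10 = 1114 + 167.1, so R_C^{AC} = 128.1 kN and R_A = 167 − 128.1 = 38.9 kN.
Span CE, ΣM about E: R_C^{CE}·8.5 = 0 + 167.1, so R_C^{CE} = 19.66 kN and R_E = 0 − 19.66 = -19.66 kN.
R_C = 128.1 + 19.66 = 147.8 kN.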